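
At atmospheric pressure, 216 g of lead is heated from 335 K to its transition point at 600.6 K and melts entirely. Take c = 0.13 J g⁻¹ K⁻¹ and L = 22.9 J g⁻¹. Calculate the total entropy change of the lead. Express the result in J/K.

ΔS = 24.6 J/K

Warming step: ΔS₁ = m c ln(T_tr/T_i) = 216 × 0.13 × ln(600.6/335) = 16.39 J/K.
Phase change: ΔS₂ = +mL/T_tr = 216 × 22.9 / 600.6 = 8.236 J/K.
ΔS_total = (16.39) + (8.236) = 24.6 J/K.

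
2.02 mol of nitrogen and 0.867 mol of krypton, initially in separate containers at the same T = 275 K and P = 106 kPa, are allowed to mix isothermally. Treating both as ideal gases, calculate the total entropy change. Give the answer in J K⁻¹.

Mole fractions: x_A = 2.02/2.89 = 0.7, x_B = 0.3.
ΔS_mix = −R(n_A ln x_A + n_B ln x_B) = −8.314 × (2.02 ln 0.7 + 0.867 ln 0.3) = 14.7 J/K.

ΔS_mix = 14.7 J/K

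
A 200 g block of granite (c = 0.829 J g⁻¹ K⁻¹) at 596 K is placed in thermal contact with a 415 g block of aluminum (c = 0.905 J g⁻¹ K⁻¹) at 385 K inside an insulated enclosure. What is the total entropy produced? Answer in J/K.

Energy balance: T_f = (m₁c₁T₁ + m₂c₂T₂)/(m₁c₁ + m₂c₂) = 449.62 K.
ΔS₁ = m₁c₁ ln(T_f/T₁) = 165.8 × ln(449.62/596) = -46.73 J/K.
ΔS₂ = m₂c₂ ln(T_f/T₂) = 375.575 × ln(449.62/385) = 58.27 J/K.
ΔS_total = -46.73 + 58.27 = 11.5 J/K.

ΔS_total = 11.5 J/K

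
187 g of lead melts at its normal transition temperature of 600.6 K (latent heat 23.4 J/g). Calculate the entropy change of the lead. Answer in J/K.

Heat absorbed by the substance: Q = mL = 187 × 23.4 = 4375.8 J.
At constant T, ΔS = Q_rev/T = 4375.8 / 600.6 = 7.29 J/K.

ΔS = 7.29 J/K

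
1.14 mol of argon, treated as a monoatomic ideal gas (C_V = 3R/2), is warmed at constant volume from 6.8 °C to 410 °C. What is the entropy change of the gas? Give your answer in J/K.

In kelvin: T₁ = 279.95 K, T₂ = 683.15 K. At constant volume, ΔS = nC_V ln(T₂/T₁) with C_V = 3R/2 = 12.47 J mol⁻¹ K⁻¹.
ΔS = 1.14 × 12.47 × ln(683.15/279.95) = 12.7 J/K.

ΔS = 12.7 J/K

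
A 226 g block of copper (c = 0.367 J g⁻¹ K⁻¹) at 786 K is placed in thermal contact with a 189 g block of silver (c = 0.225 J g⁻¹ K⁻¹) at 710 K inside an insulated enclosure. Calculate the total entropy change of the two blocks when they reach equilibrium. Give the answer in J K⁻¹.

ΔS_total = 0.144 J/K

Energy balance: T_f = (m₁c₁T₁ + m₂c₂T₂)/(m₁c₁ + m₂c₂) = 760.24 K.
ΔS₁ = m₁c₁ ln(T_f/T₁) = 82.942 × ln(760.24/786) = -2.7637 J/K.
ΔS₂ = m₂c₂ ln(T_f/T₂) = 42.525 × ln(760.24/710) = 2.9075 J/K.
ΔS_total = -2.7637 + 2.9075 = 0.144 J/K.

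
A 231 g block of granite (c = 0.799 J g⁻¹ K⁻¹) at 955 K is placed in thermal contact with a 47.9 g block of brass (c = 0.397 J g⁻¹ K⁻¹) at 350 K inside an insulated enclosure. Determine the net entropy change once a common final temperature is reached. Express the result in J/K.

Energy balance: T_f = (m₁c₁T₁ + m₂c₂T₂)/(m₁c₁ + m₂c₂) = 898.49 K.
ΔS₁ = m₁c₁ ln(T_f/T₁) = 184.569 × ln(898.49/955) = -11.26 J/K.
ΔS₂ = m₂c₂ ln(T_f/T₂) = 19.0163 × ln(898.49/350) = 17.93 J/K.
ΔS_total = -11.26 + 17.93 = 6.67 J/K.

ΔS_total = 6.67 J/K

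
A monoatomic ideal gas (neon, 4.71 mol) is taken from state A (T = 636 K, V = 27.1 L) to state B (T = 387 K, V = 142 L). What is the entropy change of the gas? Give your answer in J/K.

ΔS = 35.7 J/K

Entropy is a state function: ΔS = nC_V ln(T₂/T₁) + nR ln(V₂/V₁), with C_V = 3R/2 = 12.47 J mol⁻¹ K⁻¹ for a monoatomic ideal gas.
ΔS = 4.71 × [12.47 × ln(387/636) + 8.314 × ln(142/27.1)] = 35.7 J/K.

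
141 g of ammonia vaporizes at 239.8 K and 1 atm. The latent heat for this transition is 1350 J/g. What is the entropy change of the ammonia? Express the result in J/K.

ΔS = 794 J/K

Heat absorbed by the substance: Q = mL = 141 × 1350 = 190350 J.
At constant T, ΔS = Q_rev/T = 190350 / 239.8 = 794 J/K.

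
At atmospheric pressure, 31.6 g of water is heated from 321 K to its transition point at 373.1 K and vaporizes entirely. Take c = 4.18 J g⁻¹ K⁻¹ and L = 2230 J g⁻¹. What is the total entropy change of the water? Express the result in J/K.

Warming step: ΔS₁ = m c ln(T_tr/T_i) = 31.6 × 4.18 × ln(373.1/321) = 19.87 J/K.
Phase change: ΔS₂ = +mL/T_tr = 31.6 × 2230 / 373.1 = 188.9 J/K.
ΔS_total = (19.87) + (188.9) = 209 J/K.

ΔS = 209 J/K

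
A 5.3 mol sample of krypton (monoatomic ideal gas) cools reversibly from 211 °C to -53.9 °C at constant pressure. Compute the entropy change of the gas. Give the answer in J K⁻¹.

In kelvin: T₁ = 484.15 K, T₂ = 219.25 K. At constant pressure, ΔS = nC_p ln(T₂/T₁) with C_p = 5R/2 = 20.79 J mol⁻¹ K⁻¹.
ΔS = 5.3 × 20.79 × ln(219.25/484.15) = -87.3 J/K.

ΔS = -87.3 J/K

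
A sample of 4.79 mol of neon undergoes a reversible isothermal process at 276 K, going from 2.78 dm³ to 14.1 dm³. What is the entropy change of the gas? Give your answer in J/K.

For an isothermal ideal gas ΔS_gas = nR ln(V₂/V₁) = 4.79 × 8.314 × ln(14.1/2.78) = 64.7 J/K.

ΔS_gas = 64.7 J/K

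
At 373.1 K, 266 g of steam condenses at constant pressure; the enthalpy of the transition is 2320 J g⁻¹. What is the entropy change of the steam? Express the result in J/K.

Heat released by the substance: Q = −mL = −266 × 2320 = −617120 J.
At constant T, ΔS = Q_rev/T = −617120 / 373.1 = -1650 J/K.

ΔS = -1650 J/K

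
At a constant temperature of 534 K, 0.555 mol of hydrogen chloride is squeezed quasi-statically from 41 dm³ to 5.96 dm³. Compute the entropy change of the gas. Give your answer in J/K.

ΔS_gas = -8.9 J/K

For an isothermal ideal gas ΔS_gas = nR ln(V₂/V₁) = 0.555 × 8.314 × ln(5.96/41) = -8.9 J/K.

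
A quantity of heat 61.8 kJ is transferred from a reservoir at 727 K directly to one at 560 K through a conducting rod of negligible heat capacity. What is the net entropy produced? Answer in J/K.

ΔS_hot = −Q/T_H = −61800/727 = -85.01 J/K and ΔS_cold = +Q/T_C = 61800/560 = 110.4 J/K.
ΔS_total = -85.01 + 110.4 = 25.4 J/K, positive as the second law requires.

ΔS_total = 25.4 J/K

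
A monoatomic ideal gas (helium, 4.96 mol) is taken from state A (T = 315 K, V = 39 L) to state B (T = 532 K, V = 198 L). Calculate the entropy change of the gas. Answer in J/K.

ΔS = 99.4 J/K

Entropy is a state function: ΔS = nC_V ln(T₂/T₁) + nR ln(V₂/V₁), with C_V = 3R/2 = 12.47 J mol⁻¹ K⁻¹ for a monoatomic ideal gas.
ΔS = 4.96 × [12.47 × ln(532/315) + 8.314 × ln(198/39)] = 99.4 J/K.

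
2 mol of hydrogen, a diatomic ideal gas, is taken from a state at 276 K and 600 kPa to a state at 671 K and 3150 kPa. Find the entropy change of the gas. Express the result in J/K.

ΔS = 24.1 J/K

ΔS = nC_p ln(T₂/T₁) − nR ln(P₂/P₁), with C_p = 7R/2 = 29.1 J mol⁻¹ K⁻¹ for a diatomic ideal gas.
ΔS = 2 × [29.1 × ln(671/276) − 8.314 × ln(3150/600)] = 24.1 J/K.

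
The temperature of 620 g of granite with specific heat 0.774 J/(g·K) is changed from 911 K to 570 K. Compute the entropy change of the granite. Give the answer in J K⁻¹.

ΔS = ∫dQ_rev/T = m c ln(T₂/T₁) = 620 × 0.774 × ln(570/911) = -225 J/K.

ΔS = -225 J/K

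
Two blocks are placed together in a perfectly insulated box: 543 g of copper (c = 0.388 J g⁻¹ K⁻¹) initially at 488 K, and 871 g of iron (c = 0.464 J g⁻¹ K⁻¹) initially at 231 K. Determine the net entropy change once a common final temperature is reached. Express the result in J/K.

ΔS_total = 41 J/K

Energy balance: T_f = (m₁c₁T₁ + m₂c₂T₂)/(m₁c₁ + m₂c₂) = 319.07 K.
ΔS₁ = m₁c₁ ln(T_f/T₁) = 210.684 × ln(319.07/488) = -89.52 J/K.
ΔS₂ = m₂c₂ ln(T_f/T₂) = 404.144 × ln(319.07/231) = 130.5 J/K.
ΔS_total = -89.52 + 130.5 = 41 J/K.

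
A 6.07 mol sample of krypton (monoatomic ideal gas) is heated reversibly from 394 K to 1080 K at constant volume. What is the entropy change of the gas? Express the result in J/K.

ΔS = 76.3 J/K

At constant volume, ΔS = nC_V ln(T₂/T₁) with C_V = 3R/2 = 12.47 J mol⁻¹ K⁻¹.
ΔS = 6.07 × 12.47 × ln(1080/394) = 76.3 J/K.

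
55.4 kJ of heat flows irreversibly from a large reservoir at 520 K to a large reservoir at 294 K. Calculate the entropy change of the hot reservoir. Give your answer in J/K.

ΔS_hot = -107 J/K

The hot reservoir loses heat Q, so ΔS_hot = −Q/T_H = −55400/520 = -107 J/K.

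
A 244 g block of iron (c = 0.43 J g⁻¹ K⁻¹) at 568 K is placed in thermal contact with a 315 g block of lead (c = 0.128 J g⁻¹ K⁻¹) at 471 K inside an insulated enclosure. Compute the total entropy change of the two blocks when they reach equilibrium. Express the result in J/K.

Energy balance: T_f = (m₁c₁T₁ + m₂c₂T₂)/(m₁c₁ + m₂c₂) = 541.07 K.
ΔS₁ = m₁c₁ ln(T_f/T₁) = 104.92 × ln(541.07/568) = -5.096 J/K.
ΔS₂ = m₂c₂ ln(T_f/T₂) = 40.32 × ln(541.07/471) = 5.592 J/K.
ΔS_total = -5.096 + 5.592 = 0.496 J/K.

ΔS_total = 0.496 J/K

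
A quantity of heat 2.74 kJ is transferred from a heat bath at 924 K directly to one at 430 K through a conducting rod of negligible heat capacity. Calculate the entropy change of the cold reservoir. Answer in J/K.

ΔS_cold = 6.37 J/K

The cold reservoir gains heat Q, so ΔS_cold = +Q/T_C = 2740/430 = 6.37 J/K.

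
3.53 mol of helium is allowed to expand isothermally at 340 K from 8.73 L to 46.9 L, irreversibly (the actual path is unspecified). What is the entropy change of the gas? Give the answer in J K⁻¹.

Entropy is a state function, so ΔS_gas depends only on the end states.
For an isothermal ideal gas ΔS_gas = nR ln(V₂/V₁) = 3.53 × 8.314 × ln(46.9/8.73) = 49.3 J/K.

ΔS_gas = 49.3 J/K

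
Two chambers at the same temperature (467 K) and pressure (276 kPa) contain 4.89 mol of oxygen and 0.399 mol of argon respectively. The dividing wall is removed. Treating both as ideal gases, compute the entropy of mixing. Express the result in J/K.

Mole fractions: x_A = 4.89/5.29 = 0.925, x_B = 0.0754.
ΔS_mix = −R(n_A ln x_A + n_B ln x_B) = −8.314 × (4.89 ln 0.925 + 0.399 ln 0.0754) = 11.8 J/K.

ΔS_mix = 11.8 J/K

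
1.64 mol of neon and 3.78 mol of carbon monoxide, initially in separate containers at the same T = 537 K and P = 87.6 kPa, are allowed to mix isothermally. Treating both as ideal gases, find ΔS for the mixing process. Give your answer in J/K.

ΔS_mix = 27.6 J/K

Mole fractions: x_A = 1.64/5.42 = 0.303, x_B = 0.697.
ΔS_mix = −R(n_A ln x_A + n_B ln x_B) = −8.314 × (1.64 ln 0.303 + 3.78 ln 0.697) = 27.6 J/K.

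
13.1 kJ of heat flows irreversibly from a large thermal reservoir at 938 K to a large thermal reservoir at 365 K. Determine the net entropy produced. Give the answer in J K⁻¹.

ΔS_hot = −Q/T_H = −13100/938 = -13.97 J/K and ΔS_cold = +Q/T_C = 13100/365 = 35.89 J/K.
ΔS_total = -13.97 + 35.89 = 21.9 J/K, positive as the second law requires.

ΔS_total = 21.9 J/K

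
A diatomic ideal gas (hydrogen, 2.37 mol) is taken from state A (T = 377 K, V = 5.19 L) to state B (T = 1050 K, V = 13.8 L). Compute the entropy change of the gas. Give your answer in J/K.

ΔS = 69.7 J/K

Entropy is a state function: ΔS = nC_V ln(T₂/T₁) + nR ln(V₂/V₁), with C_V = 5R/2 = 20.79 J mol⁻¹ K⁻¹ for a diatomic ideal gas.
ΔS = 2.37 × [20.79 × ln(1050/377) + 8.314 × ln(13.8/5.19)] = 69.7 J/K.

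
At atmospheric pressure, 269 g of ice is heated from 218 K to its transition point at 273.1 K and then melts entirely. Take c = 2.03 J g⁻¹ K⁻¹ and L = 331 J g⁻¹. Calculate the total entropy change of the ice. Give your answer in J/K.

ΔS = 449 J/K

Warming step: ΔS₁ = m c ln(T_tr/T_i) = 269 × 2.03 × ln(273.1/218) = 123.1 J/K.
Phase change: ΔS₂ = +mL/T_tr = 269 × 331 / 273.1 = 326 J/K.
ΔS_total = (123.1) + (326) = 449 J/K.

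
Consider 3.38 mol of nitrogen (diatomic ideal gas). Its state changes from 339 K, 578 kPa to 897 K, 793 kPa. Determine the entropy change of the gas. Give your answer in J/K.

ΔS = 86.8 J/K

ΔS = nC_p ln(T₂/T₁) − nR ln(P₂/P₁), with C_p = 7R/2 = 29.1 J mol⁻¹ K⁻¹ for a diatomic ideal gas.
ΔS = 3.38 × [29.1 × ln(897/339) − 8.314 × ln(793/578)] = 86.8 J/K.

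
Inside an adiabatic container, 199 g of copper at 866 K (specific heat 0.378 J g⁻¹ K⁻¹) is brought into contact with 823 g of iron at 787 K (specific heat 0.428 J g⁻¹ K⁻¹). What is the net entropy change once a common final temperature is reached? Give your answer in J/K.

Energy balance: T_f = (m₁c₁T₁ + m₂c₂T₂)/(m₁c₁ + m₂c₂) = 800.9 K.
ΔS₁ = m₁c₁ ln(T_f/T₁) = 75.222 × ln(800.9/866) = -5.8783 J/K.
ΔS₂ = m₂c₂ ln(T_f/T₂) = 352.244 × ln(800.9/787) = 6.1678 J/K.
ΔS_total = -5.8783 + 6.1678 = 0.289 J/K.

ΔS_total = 0.289 J/K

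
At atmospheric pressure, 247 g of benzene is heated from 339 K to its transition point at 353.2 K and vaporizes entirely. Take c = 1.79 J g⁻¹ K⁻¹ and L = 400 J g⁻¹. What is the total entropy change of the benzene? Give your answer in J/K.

Warming step: ΔS₁ = m c ln(T_tr/T_i) = 247 × 1.79 × ln(353.2/339) = 18.14 J/K.
Phase change: ΔS₂ = +mL/T_tr = 247 × 400 / 353.2 = 279.7 J/K.
ΔS_total = (18.14) + (279.7) = 298 J/K.

ΔS = 298 J/K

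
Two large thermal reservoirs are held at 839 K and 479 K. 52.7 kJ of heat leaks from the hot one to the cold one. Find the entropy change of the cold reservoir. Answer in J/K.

The cold reservoir gains heat Q, so ΔS_cold = +Q/T_C = 52700/479 = 110 J/K.

ΔS_cold = 110 J/K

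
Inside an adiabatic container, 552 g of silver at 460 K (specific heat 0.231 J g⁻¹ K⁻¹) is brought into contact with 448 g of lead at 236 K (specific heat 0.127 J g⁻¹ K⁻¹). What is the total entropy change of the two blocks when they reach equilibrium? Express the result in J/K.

Energy balance: T_f = (m₁c₁T₁ + m₂c₂T₂)/(m₁c₁ + m₂c₂) = 390.89 K.
ΔS₁ = m₁c₁ ln(T_f/T₁) = 127.512 × ln(390.89/460) = -20.76 J/K.
ΔS₂ = m₂c₂ ln(T_f/T₂) = 56.896 × ln(390.89/236) = 28.71 J/K.
ΔS_total = -20.76 + 28.71 = 7.95 J/K.

ΔS_total = 7.95 J/K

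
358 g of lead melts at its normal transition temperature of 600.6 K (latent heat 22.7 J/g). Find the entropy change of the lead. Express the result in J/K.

ΔS = 13.5 J/K

Heat absorbed by the substance: Q = mL = 358 × 22.7 = 8126.6 J.
At constant T, ΔS = Q_rev/T = 8126.6 / 600.6 = 13.5 J/K.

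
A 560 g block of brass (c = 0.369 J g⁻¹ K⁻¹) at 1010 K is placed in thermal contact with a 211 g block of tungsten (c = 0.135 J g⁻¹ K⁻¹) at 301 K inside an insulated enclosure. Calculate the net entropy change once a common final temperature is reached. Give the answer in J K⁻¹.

ΔS_total = 13.6 J/K

Energy balance: T_f = (m₁c₁T₁ + m₂c₂T₂)/(m₁c₁ + m₂c₂) = 924.11 K.
ΔS₁ = m₁c₁ ln(T_f/T₁) = 206.64 × ln(924.11/1010) = -18.37 J/K.
ΔS₂ = m₂c₂ ln(T_f/T₂) = 28.485 × ln(924.11/301) = 31.95 J/K.
ΔS_total = -18.37 + 31.95 = 13.6 J/K.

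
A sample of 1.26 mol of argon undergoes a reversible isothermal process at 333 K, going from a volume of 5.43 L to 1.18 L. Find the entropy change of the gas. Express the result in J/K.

ΔS_gas = -16 J/K

For an isothermal ideal gas ΔS_gas = nR ln(V₂/V₁) = 1.26 × 8.314 × ln(1.18/5.43) = -16 J/K.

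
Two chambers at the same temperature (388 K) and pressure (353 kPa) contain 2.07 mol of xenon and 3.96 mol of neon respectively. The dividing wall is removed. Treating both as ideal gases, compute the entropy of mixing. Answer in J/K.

Mole fractions: x_A = 2.07/6.03 = 0.343, x_B = 0.657.
ΔS_mix = −R(n_A ln x_A + n_B ln x_B) = −8.314 × (2.07 ln 0.343 + 3.96 ln 0.657) = 32.2 J/K.

ΔS_mix = 32.2 J/K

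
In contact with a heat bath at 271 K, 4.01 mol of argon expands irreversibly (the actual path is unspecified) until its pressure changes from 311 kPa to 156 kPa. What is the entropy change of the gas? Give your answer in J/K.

ΔS_gas = 23 J/K

Entropy is a state function, so ΔS_gas depends only on the end states.
For an isothermal ideal gas ΔS_gas = nR ln(P₁/P₂) = 4.01 × 8.314 × ln(311/156) = 23 J/K.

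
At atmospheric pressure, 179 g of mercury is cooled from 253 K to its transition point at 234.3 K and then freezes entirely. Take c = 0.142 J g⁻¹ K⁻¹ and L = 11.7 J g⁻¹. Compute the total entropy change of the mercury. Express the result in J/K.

ΔS = -10.9 J/K

Cooling step: ΔS₁ = m c ln(T_tr/T_i) = 179 × 0.142 × ln(234.3/253) = -1.952 J/K.
Phase change: ΔS₂ = −mL/T_tr = −179 × 11.7 / 234.3 = -8.939 J/K.
ΔS_total = (-1.952) + (-8.939) = -10.9 J/K.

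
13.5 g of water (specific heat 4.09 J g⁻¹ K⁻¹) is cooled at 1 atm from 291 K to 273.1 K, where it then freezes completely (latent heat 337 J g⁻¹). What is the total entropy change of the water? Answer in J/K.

Cooling step: ΔS₁ = m c ln(T_tr/T_i) = 13.5 × 4.09 × ln(273.1/291) = -3.505 J/K.
Phase change: ΔS₂ = −mL/T_tr = −13.5 × 337 / 273.1 = -16.66 J/K.
ΔS_total = (-3.505) + (-16.66) = -20.2 J/K.

ΔS = -20.2 J/K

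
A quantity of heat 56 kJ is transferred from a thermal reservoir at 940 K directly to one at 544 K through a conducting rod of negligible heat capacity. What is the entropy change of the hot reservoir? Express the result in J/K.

The hot reservoir loses heat Q, so ΔS_hot = −Q/T_H = −56000/940 = -59.6 J/K.

ΔS_hot = -59.6 J/K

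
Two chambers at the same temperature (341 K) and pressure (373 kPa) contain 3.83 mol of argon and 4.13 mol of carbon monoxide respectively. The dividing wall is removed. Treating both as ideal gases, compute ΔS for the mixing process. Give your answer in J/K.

Mole fractions: x_A = 3.83/7.96 = 0.481, x_B = 0.519.
ΔS_mix = −R(n_A ln x_A + n_B ln x_B) = −8.314 × (3.83 ln 0.481 + 4.13 ln 0.519) = 45.8 J/K.

ΔS_mix = 45.8 J/K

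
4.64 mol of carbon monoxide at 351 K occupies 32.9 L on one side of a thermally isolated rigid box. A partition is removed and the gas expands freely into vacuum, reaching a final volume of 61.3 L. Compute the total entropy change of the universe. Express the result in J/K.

ΔS_universe = 24 J/K

No heat is exchanged and no work is done, so the ideal-gas temperature stays constant.
Entropy is a state function; using a reversible isothermal path, ΔS_gas = nR ln(V₂/V₁) = 4.64 × 8.314 × ln(61.3/32.9) = 24 J/K.
The insulated surroundings exchange no heat, so ΔS_surr = 0 and ΔS_universe = ΔS_gas.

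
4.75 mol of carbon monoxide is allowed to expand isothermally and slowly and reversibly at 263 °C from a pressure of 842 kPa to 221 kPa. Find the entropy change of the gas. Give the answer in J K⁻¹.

For an isothermal ideal gas ΔS_gas = nR ln(P₁/P₂) = 4.75 × 8.314 × ln(842/221) = 52.8 J/K.

ΔS_gas = 52.8 J/K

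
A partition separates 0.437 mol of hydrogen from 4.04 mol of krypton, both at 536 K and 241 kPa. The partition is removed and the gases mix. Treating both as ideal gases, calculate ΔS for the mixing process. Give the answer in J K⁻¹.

ΔS_mix = 11.9 J/K

Mole fractions: x_A = 0.437/4.48 = 0.0976, x_B = 0.902.
ΔS_mix = −R(n_A ln x_A + n_B ln x_B) = −8.314 × (0.437 ln 0.0976 + 4.04 ln 0.902) = 11.9 J/K.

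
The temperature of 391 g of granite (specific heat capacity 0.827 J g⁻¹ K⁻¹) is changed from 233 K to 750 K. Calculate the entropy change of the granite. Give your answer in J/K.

ΔS = ∫dQ_rev/T = m c ln(T₂/T₁) = 391 × 0.827 × ln(750/233) = 378 J/K.

ΔS = 378 J/K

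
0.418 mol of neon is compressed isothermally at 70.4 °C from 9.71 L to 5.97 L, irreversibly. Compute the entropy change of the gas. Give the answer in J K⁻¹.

ΔS_gas = -1.69 J/K

Entropy is a state function, so ΔS_gas depends only on the end states.
For an isothermal ideal gas ΔS_gas = nR ln(V₂/V₁) = 0.418 × 8.314 × ln(5.97/9.71) = -1.69 J/K.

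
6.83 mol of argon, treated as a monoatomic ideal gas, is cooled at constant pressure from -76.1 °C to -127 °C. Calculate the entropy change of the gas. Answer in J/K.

In kelvin: T₁ = 197.05 K, T₂ = 146.15 K. At constant pressure, ΔS = nC_p ln(T₂/T₁) with C_p = 5R/2 = 20.79 J mol⁻¹ K⁻¹.
ΔS = 6.83 × 20.79 × ln(146.15/197.05) = -42.4 J/K.

ΔS = -42.4 J/K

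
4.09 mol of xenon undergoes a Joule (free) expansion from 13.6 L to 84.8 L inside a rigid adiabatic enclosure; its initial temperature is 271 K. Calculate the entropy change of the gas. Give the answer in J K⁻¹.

No heat is exchanged and no work is done, so the ideal-gas temperature stays constant.
Entropy is a state function; using a reversible isothermal path, ΔS_gas = nR ln(V₂/V₁) = 4.09 × 8.314 × ln(84.8/13.6) = 62.2 J/K.

ΔS_gas = 62.2 J/K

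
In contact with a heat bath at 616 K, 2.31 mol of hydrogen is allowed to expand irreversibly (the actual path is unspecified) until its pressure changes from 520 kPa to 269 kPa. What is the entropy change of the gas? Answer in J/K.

ΔS_gas = 12.7 J/K

Entropy is a state function, so ΔS_gas depends only on the end states.
For an isothermal ideal gas ΔS_gas = nR ln(P₁/P₂) = 2.31 × 8.314 × ln(520/269) = 12.7 J/K.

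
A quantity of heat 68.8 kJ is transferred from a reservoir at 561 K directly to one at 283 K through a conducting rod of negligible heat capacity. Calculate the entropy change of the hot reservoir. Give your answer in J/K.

The hot reservoir loses heat Q, so ΔS_hot = −Q/T_H = −68800/561 = -123 J/K.

ΔS_hot = -123 J/K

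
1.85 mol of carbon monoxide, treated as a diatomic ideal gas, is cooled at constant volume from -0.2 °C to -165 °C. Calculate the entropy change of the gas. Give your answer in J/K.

In kelvin: T₁ = 272.95 K, T₂ = 108.15 K. At constant volume, ΔS = nC_V ln(T₂/T₁) with C_V = 5R/2 = 20.79 J mol⁻¹ K⁻¹.
ΔS = 1.85 × 20.79 × ln(108.15/272.95) = -35.6 J/K.

ΔS = -35.6 J/K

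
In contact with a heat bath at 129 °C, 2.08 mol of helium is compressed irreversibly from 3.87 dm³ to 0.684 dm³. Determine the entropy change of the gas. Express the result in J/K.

ΔS_gas = -30 J/K

Entropy is a state function, so ΔS_gas depends only on the end states.
For an isothermal ideal gas ΔS_gas = nR ln(V₂/V₁) = 2.08 × 8.314 × ln(0.684/3.87) = -30 J/K.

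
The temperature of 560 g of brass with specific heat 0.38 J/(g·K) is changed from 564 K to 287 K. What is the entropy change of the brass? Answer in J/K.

ΔS = -144 J/K

ΔS = ∫dQ_rev/T = m c ln(T₂/T₁) = 560 × 0.38 × ln(287/564) = -144 J/K.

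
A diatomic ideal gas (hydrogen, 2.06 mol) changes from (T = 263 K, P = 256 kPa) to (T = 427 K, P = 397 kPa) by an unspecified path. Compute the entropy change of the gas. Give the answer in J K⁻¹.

ΔS = 21.5 J/K

ΔS = nC_p ln(T₂/T₁) − nR ln(P₂/P₁), with C_p = 7R/2 = 29.1 J mol⁻¹ K⁻¹ for a diatomic ideal gas.
ΔS = 2.06 × [29.1 × ln(427/263) − 8.314 × ln(397/256)] = 21.5 J/K.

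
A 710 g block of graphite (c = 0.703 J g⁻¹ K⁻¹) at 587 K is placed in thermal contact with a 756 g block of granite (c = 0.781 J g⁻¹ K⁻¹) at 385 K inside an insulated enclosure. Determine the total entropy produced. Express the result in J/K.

Energy balance: T_f = (m₁c₁T₁ + m₂c₂T₂)/(m₁c₁ + m₂c₂) = 477.54 K.
ΔS₁ = m₁c₁ ln(T_f/T₁) = 499.13 × ln(477.54/587) = -103 J/K.
ΔS₂ = m₂c₂ ln(T_f/T₂) = 590.436 × ln(477.54/385) = 127.2 J/K.
ΔS_total = -103 + 127.2 = 24.2 J/K.

ΔS_total = 24.2 J/K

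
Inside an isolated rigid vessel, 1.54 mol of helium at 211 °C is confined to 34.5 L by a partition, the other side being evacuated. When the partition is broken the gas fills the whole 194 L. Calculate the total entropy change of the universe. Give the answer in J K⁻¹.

For an ideal gas in free expansion Q = 0 and W = 0, so T is unchanged.
Entropy is a state function; using a reversible isothermal path, ΔS_gas = nR ln(V₂/V₁) = 1.54 × 8.314 × ln(194/34.5) = 22.1 J/K.
The insulated surroundings exchange no heat, so ΔS_surr = 0 and ΔS_universe = ΔS_gas.

ΔS_universe = 22.1 J/K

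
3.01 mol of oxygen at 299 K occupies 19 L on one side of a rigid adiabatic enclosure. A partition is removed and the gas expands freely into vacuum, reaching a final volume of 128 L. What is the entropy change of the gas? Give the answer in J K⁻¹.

For an ideal gas in free expansion Q = 0 and W = 0, so T is unchanged.
Entropy is a state function; using a reversible isothermal path, ΔS_gas = nR ln(V₂/V₁) = 3.01 × 8.314 × ln(128/19) = 47.7 J/K.

ΔS_gas = 47.7 J/K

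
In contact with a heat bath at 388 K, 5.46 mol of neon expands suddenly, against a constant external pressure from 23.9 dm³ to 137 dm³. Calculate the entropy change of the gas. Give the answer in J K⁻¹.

Entropy is a state function, so ΔS_gas depends only on the end states.
For an isothermal ideal gas ΔS_gas = nR ln(V₂/V₁) = 5.46 × 8.314 × ln(137/23.9) = 79.3 J/K.

ΔS_gas = 79.3 J/K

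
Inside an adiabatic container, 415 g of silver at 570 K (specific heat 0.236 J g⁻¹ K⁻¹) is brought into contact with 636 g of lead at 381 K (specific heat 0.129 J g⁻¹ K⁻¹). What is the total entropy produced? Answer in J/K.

ΔS_total = 3.56 J/K

Energy balance: T_f = (m₁c₁T₁ + m₂c₂T₂)/(m₁c₁ + m₂c₂) = 483.85 K.
ΔS₁ = m₁c₁ ln(T_f/T₁) = 97.94 × ln(483.85/570) = -16.05 J/K.
ΔS₂ = m₂c₂ ln(T_f/T₂) = 82.044 × ln(483.85/381) = 19.61 J/K.
ΔS_total = -16.05 + 19.61 = 3.56 J/K.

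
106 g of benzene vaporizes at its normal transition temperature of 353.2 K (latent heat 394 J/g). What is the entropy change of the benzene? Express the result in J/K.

ΔS = 118 J/K

Heat absorbed by the substance: Q = mL = 106 × 394 = 41764 J.
At constant T, ΔS = Q_rev/T = 41764 / 353.2 = 118 J/K.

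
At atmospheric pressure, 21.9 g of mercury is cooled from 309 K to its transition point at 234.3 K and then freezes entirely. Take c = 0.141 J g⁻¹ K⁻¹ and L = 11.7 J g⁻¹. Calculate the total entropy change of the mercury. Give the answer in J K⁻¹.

Cooling step: ΔS₁ = m c ln(T_tr/T_i) = 21.9 × 0.141 × ln(234.3/309) = -0.8545 J/K.
Phase change: ΔS₂ = −mL/T_tr = −21.9 × 11.7 / 234.3 = -1.094 J/K.
ΔS_total = (-0.8545) + (-1.094) = -1.95 J/K.

ΔS = -1.95 J/K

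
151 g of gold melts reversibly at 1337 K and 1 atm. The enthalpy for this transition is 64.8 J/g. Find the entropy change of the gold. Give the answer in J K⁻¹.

ΔS = 7.32 J/K

Heat absorbed by the substance: Q = mL = 151 × 64.8 = 9784.8 J.
At constant T, ΔS = Q_rev/T = 9784.8 / 1337 = 7.32 J/K.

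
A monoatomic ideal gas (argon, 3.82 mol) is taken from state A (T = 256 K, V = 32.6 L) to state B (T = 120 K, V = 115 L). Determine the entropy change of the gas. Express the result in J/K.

Entropy is a state function: ΔS = nC_V ln(T₂/T₁) + nR ln(V₂/V₁), with C_V = 3R/2 = 12.47 J mol⁻¹ K⁻¹ for a monoatomic ideal gas.
ΔS = 3.82 × [12.47 × ln(120/256) + 8.314 × ln(115/32.6)] = 3.94 J/K.

ΔS = 3.94 J/K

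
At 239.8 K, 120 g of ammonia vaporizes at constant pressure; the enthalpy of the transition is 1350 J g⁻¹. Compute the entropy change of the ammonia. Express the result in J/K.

ΔS = 676 J/K

Heat absorbed by the substance: Q = mL = 120 × 1350 = 162000 J.
At constant T, ΔS = Q_rev/T = 162000 / 239.8 = 676 J/K.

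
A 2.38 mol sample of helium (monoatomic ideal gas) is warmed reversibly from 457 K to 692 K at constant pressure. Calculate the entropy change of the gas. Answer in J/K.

At constant pressure, ΔS = nC_p ln(T₂/T₁) with C_p = 5R/2 = 20.79 J mol⁻¹ K⁻¹.
ΔS = 2.38 × 20.79 × ln(692/457) = 20.5 J/K.

ΔS = 20.5 J/K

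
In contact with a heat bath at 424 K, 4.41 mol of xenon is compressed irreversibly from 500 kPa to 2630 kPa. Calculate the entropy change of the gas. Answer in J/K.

ΔS_gas = -60.9 J/K

Entropy is a state function, so ΔS_gas depends only on the end states.
For an isothermal ideal gas ΔS_gas = nR ln(P₁/P₂) = 4.41 × 8.314 × ln(500/2630) = -60.9 J/K.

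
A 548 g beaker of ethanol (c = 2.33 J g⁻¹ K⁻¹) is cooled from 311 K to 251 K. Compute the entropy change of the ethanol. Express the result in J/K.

ΔS = -274 J/K

ΔS = ∫dQ_rev/T = m c ln(T₂/T₁) = 548 × 2.33 × ln(251/311) = -274 J/K.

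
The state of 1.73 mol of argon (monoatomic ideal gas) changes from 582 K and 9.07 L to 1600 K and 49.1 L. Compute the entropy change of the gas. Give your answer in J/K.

ΔS = 46.1 J/K

Entropy is a state function: ΔS = nC_V ln(T₂/T₁) + nR ln(V₂/V₁), with C_V = 3R/2 = 12.47 J mol⁻¹ K⁻¹ for a monoatomic ideal gas.
ΔS = 1.73 × [12.47 × ln(1600/582) + 8.314 × ln(49.1/9.07)] = 46.1 J/K.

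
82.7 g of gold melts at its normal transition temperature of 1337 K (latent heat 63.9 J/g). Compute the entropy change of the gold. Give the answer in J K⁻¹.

ΔS = 3.95 J/K

Heat absorbed by the substance: Q = mL = 82.7 × 63.9 = 5284.53 J.
At constant T, ΔS = Q_rev/T = 5284.53 / 1337 = 3.95 J/K.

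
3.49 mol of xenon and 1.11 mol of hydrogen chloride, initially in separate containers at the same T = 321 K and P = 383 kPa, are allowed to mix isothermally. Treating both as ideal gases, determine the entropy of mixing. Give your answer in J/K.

Mole fractions: x_A = 3.49/4.6 = 0.759, x_B = 0.241.
ΔS_mix = −R(n_A ln x_A + n_B ln x_B) = −8.314 × (3.49 ln 0.759 + 1.11 ln 0.241) = 21.1 J/K.

ΔS_mix = 21.1 J/K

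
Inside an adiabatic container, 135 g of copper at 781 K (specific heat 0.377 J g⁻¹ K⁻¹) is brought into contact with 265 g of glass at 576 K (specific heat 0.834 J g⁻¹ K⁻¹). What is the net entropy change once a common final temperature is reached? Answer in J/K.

Energy balance: T_f = (m₁c₁T₁ + m₂c₂T₂)/(m₁c₁ + m₂c₂) = 614.37 K.
ΔS₁ = m₁c₁ ln(T_f/T₁) = 50.895 × ln(614.37/781) = -12.21 J/K.
ΔS₂ = m₂c₂ ln(T_f/T₂) = 221.01 × ln(614.37/576) = 14.25 J/K.
ΔS_total = -12.21 + 14.25 = 2.04 J/K.

ΔS_total = 2.04 J/K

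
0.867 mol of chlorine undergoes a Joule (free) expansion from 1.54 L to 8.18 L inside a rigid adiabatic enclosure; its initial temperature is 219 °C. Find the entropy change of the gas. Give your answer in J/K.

No heat is exchanged and no work is done, so the ideal-gas temperature stays constant.
Entropy is a state function; using a reversible isothermal path, ΔS_gas = nR ln(V₂/V₁) = 0.867 × 8.314 × ln(8.18/1.54) = 12 J/K.

ΔS_gas = 12 J/K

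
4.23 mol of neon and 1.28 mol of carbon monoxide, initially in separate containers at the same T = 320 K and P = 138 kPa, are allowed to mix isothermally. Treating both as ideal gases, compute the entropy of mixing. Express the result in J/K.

ΔS_mix = 24.8 J/K

Mole fractions: x_A = 4.23/5.51 = 0.768, x_B = 0.232.
ΔS_mix = −R(n_A ln x_A + n_B ln x_B) = −8.314 × (4.23 ln 0.768 + 1.28 ln 0.232) = 24.8 J/K.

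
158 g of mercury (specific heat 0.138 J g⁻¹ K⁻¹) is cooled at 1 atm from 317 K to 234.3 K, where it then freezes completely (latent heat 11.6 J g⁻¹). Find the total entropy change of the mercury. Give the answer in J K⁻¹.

ΔS = -14.4 J/K

Cooling step: ΔS₁ = m c ln(T_tr/T_i) = 158 × 0.138 × ln(234.3/317) = -6.591 J/K.
Phase change: ΔS₂ = −mL/T_tr = −158 × 11.6 / 234.3 = -7.822 J/K.
ΔS_total = (-6.591) + (-7.822) = -14.4 J/K.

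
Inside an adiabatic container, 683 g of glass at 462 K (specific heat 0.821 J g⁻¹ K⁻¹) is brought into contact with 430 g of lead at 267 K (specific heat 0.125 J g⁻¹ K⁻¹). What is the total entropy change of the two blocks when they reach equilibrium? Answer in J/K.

Energy balance: T_f = (m₁c₁T₁ + m₂c₂T₂)/(m₁c₁ + m₂c₂) = 444.94 K.
ΔS₁ = m₁c₁ ln(T_f/T₁) = 560.743 × ln(444.94/462) = -21.09 J/K.
ΔS₂ = m₂c₂ ln(T_f/T₂) = 53.75 × ln(444.94/267) = 27.45 J/K.
ΔS_total = -21.09 + 27.45 = 6.36 J/K.

ΔS_total = 6.36 J/K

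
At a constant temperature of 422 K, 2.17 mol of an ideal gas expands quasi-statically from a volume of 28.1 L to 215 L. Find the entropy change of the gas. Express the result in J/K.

ΔS_gas = 36.7 J/K

For an isothermal ideal gas ΔS_gas = nR ln(V₂/V₁) = 2.17 × 8.314 × ln(215/28.1) = 36.7 J/K.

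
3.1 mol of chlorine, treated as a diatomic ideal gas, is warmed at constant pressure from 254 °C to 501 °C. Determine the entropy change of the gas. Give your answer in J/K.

In kelvin: T₁ = 527.15 K, T₂ = 774.15 K. At constant pressure, ΔS = nC_p ln(T₂/T₁) with C_p = 7R/2 = 29.1 J mol⁻¹ K⁻¹.
ΔS = 3.1 × 29.1 × ln(774.15/527.15) = 34.7 J/K.

ΔS = 34.7 J/K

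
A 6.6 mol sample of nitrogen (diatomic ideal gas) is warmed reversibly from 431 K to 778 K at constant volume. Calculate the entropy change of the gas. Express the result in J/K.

At constant volume, ΔS = nC_V ln(T₂/T₁) with C_V = 5R/2 = 20.79 J mol⁻¹ K⁻¹.
ΔS = 6.6 × 20.79 × ln(778/431) = 81 J/K.

ΔS = 81 J/K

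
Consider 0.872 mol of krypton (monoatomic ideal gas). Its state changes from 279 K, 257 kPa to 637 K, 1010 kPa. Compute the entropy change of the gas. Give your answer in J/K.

ΔS = 5.04 J/K

ΔS = nC_p ln(T₂/T₁) − nR ln(P₂/P₁), with C_p = 5R/2 = 20.79 J mol⁻¹ K⁻¹ for a monoatomic ideal gas.
ΔS = 0.872 × [20.79 × ln(637/279) − 8.314 × ln(1010/257)] = 5.04 J/K.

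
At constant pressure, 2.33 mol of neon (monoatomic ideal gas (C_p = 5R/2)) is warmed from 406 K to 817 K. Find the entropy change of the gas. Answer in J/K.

ΔS = 33.9 J/K

At constant pressure, ΔS = nC_p ln(T₂/T₁) with C_p = 5R/2 = 20.79 J mol⁻¹ K⁻¹.
ΔS = 2.33 × 20.79 × ln(817/406) = 33.9 J/K.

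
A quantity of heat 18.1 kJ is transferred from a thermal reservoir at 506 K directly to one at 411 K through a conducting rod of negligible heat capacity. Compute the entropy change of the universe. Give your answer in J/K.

ΔS_total = 8.27 J/K

ΔS_hot = −Q/T_H = −18100/506 = -35.77 J/K and ΔS_cold = +Q/T_C = 18100/411 = 44.04 J/K.
ΔS_total = -35.77 + 44.04 = 8.27 J/K, positive as the second law requires.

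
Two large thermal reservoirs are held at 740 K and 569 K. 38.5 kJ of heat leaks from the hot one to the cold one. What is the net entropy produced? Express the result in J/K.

ΔS_hot = −Q/T_H = −38500/740 = -52.03 J/K and ΔS_cold = +Q/T_C = 38500/569 = 67.66 J/K.
ΔS_total = -52.03 + 67.66 = 15.6 J/K, positive as the second law requires.

ΔS_total = 15.6 J/K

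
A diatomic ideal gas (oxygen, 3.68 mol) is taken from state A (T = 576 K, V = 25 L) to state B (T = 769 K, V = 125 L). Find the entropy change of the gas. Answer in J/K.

ΔS = 71.3 J/K

Entropy is a state function: ΔS = nC_V ln(T₂/T₁) + nR ln(V₂/V₁), with C_V = 5R/2 = 20.79 J mol⁻¹ K⁻¹ for a diatomic ideal gas.
ΔS = 3.68 × [20.79 × ln(769/576) + 8.314 × ln(125/25)] = 71.3 J/K.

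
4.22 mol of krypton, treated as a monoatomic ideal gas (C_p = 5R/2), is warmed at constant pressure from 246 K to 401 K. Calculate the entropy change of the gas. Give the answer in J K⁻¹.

ΔS = 42.9 J/K

At constant pressure, ΔS = nC_p ln(T₂/T₁) with C_p = 5R/2 = 20.79 J mol⁻¹ K⁻¹.
ΔS = 4.22 × 20.79 × ln(401/246) = 42.9 J/K.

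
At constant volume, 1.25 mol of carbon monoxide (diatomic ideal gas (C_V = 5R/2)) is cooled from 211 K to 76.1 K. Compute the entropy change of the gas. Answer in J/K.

At constant volume, ΔS = nC_V ln(T₂/T₁) with C_V = 5R/2 = 20.79 J mol⁻¹ K⁻¹.
ΔS = 1.25 × 20.79 × ln(76.1/211) = -26.5 J/K.

ΔS = -26.5 J/K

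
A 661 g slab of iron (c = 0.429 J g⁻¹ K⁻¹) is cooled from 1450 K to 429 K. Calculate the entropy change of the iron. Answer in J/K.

ΔS = -345 J/K

ΔS = ∫dQ_rev/T = m c ln(T₂/T₁) = 661 × 0.429 × ln(429/1450) = -345 J/K.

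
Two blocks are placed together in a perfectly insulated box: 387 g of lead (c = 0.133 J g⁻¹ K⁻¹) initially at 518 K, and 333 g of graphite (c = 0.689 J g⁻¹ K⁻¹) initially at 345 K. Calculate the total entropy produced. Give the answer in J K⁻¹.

ΔS_total = 3.77 J/K

Energy balance: T_f = (m₁c₁T₁ + m₂c₂T₂)/(m₁c₁ + m₂c₂) = 376.7 K.
ΔS₁ = m₁c₁ ln(T_f/T₁) = 51.471 × ln(376.7/518) = -16.4 J/K.
ΔS₂ = m₂c₂ ln(T_f/T₂) = 229.437 × ln(376.7/345) = 20.17 J/K.
ΔS_total = -16.4 + 20.17 = 3.77 J/K.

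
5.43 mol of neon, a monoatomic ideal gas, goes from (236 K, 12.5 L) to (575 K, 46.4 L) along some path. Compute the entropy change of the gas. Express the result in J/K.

ΔS = 120 J/K

Entropy is a state function: ΔS = nC_V ln(T₂/T₁) + nR ln(V₂/V₁), with C_V = 3R/2 = 12.47 J mol⁻¹ K⁻¹ for a monoatomic ideal gas.
ΔS = 5.43 × [12.47 × ln(575/236) + 8.314 × ln(46.4/12.5)] = 120 J/K.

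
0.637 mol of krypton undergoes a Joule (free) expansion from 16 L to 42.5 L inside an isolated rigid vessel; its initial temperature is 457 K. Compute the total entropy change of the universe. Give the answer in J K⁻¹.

ΔS_universe = 5.17 J/K

No heat is exchanged and no work is done, so the ideal-gas temperature stays constant.
Entropy is a state function; using a reversible isothermal path, ΔS_gas = nR ln(V₂/V₁) = 0.637 × 8.314 × ln(42.5/16) = 5.17 J/K.
The insulated surroundings exchange no heat, so ΔS_surr = 0 and ΔS_universe = ΔS_gas.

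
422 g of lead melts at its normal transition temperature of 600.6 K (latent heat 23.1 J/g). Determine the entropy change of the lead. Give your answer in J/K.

Heat absorbed by the substance: Q = mL = 422 × 23.1 = 9748.2 J.
At constant T, ΔS = Q_rev/T = 9748.2 / 600.6 = 16.2 J/K.

ΔS = 16.2 J/K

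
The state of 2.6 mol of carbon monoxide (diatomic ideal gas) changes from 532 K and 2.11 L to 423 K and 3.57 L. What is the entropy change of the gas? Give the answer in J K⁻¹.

Entropy is a state function: ΔS = nC_V ln(T₂/T₁) + nR ln(V₂/V₁), with C_V = 5R/2 = 20.79 J mol⁻¹ K⁻¹ for a diatomic ideal gas.
ΔS = 2.6 × [20.79 × ln(423/532) + 8.314 × ln(3.57/2.11)] = -1.02 J/K.

ΔS = -1.02 J/K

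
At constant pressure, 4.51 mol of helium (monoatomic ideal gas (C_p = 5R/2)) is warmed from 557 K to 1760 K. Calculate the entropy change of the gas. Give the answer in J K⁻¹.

At constant pressure, ΔS = nC_p ln(T₂/T₁) with C_p = 5R/2 = 20.79 J mol⁻¹ K⁻¹.
ΔS = 4.51 × 20.79 × ln(1760/557) = 108 J/K.

ΔS = 108 J/K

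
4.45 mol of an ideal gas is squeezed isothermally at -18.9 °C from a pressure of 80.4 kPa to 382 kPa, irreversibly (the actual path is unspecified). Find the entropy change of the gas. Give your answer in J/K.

ΔS_gas = -57.7 J/K

Entropy is a state function, so ΔS_gas depends only on the end states.
For an isothermal ideal gas ΔS_gas = nR ln(P₁/P₂) = 4.45 × 8.314 × ln(80.4/382) = -57.7 J/K.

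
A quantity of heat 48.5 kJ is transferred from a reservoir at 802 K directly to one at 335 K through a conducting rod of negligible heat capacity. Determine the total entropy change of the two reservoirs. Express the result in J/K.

ΔS_hot = −Q/T_H = −48500/802 = -60.47 J/K and ΔS_cold = +Q/T_C = 48500/335 = 144.8 J/K.
ΔS_total = -60.47 + 144.8 = 84.3 J/K, positive as the second law requires.

ΔS_total = 84.3 J/K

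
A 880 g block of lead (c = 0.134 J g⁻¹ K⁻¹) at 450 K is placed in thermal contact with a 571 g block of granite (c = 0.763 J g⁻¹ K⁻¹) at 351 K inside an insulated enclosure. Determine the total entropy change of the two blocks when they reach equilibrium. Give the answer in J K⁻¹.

Energy balance: T_f = (m₁c₁T₁ + m₂c₂T₂)/(m₁c₁ + m₂c₂) = 372.09 K.
ΔS₁ = m₁c₁ ln(T_f/T₁) = 117.92 × ln(372.09/450) = -22.42 J/K.
ΔS₂ = m₂c₂ ln(T_f/T₂) = 435.673 × ln(372.09/351) = 25.42 J/K.
ΔS_total = -22.42 + 25.42 = 3 J/K.

ΔS_total = 3 J/K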